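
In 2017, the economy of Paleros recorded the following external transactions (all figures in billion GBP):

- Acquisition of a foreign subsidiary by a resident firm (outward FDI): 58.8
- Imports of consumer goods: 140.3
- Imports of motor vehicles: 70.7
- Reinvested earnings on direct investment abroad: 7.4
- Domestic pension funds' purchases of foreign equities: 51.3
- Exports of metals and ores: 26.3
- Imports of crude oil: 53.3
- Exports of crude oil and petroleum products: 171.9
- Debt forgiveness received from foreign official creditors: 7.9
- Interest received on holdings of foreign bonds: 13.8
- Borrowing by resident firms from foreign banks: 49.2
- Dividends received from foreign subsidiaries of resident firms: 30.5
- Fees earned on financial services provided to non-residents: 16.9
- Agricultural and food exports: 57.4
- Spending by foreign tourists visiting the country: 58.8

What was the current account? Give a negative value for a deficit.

118.7

Goods: 171.9 - 70.7 + 26.3 - 53.3 + 57.4 - 140.3 = -8.7
Services: 16.9 + 58.8 = 75.7
Primary income: 7.4 + 30.5 + 13.8 = 51.7
Current account = (-8.7) + 75.7 + 51.7 = 118.7
(Excluded from the current account — financial account: acquisition of a foreign subsidiary by a resident firm (outward FDI) 58.8, domestic pension funds' purchases of foreign equities 51.3, borrowing by resident firms from foreign banks 49.2; capital account: debt forgiveness received from foreign official creditors 7.9.)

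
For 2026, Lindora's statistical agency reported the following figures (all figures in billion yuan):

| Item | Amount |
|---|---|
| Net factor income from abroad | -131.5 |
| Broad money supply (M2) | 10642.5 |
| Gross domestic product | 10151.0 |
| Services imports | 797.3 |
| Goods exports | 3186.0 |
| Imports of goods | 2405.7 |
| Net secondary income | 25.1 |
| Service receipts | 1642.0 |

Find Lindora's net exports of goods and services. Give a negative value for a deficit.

Goods balance = 3186.0 - 2405.7 = 780.3
Services balance = 1642.0 - 797.3 = 844.7
Trade balance (goods + services) = 780.3 + 844.7 = 1625.0

1625.0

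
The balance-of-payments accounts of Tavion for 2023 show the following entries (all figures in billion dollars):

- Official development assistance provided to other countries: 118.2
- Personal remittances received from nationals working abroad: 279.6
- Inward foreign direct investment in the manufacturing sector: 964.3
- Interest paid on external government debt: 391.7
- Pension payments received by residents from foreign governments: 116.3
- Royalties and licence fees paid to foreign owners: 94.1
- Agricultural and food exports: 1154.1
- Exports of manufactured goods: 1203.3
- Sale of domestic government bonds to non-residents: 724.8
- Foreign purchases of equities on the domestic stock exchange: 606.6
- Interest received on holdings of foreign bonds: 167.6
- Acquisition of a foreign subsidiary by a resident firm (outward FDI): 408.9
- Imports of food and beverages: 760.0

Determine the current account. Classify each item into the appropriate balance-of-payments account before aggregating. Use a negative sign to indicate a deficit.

1556.9

Goods: -760.0 + 1154.1 + 1203.3 = 1597.4
Services: -94.1
Primary income: -391.7 + 167.6 = -224.1
Secondary income: 116.3 - 118.2 + 279.6 = 277.7
Current account = 1597.4 + (-94.1) + (-224.1) + 277.7 = 1556.9
(Excluded from the current account — financial account: inward foreign direct investment in the manufacturing sector 964.3, sale of domestic government bonds to non-residents 724.8, foreign purchases of equities on the domestic stock exchange 606.6, acquisition of a foreign subsidiary by a resident firm (outward FDI) 408.9.)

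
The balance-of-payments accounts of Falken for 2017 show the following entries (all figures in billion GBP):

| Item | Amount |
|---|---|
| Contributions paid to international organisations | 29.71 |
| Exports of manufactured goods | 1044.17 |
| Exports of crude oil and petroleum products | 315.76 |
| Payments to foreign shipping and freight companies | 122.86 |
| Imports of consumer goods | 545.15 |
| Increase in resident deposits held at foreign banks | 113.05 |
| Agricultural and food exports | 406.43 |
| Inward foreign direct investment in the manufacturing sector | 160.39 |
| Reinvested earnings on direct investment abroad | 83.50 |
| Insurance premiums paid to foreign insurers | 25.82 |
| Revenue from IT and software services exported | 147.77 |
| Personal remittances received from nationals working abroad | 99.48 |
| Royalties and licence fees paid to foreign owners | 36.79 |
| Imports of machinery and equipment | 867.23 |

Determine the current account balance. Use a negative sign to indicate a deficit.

469.55

Goods: 406.43 + 1044.17 - 867.23 - 545.15 + 315.76 = 353.98
Services: -36.79 - 122.86 + 147.77 - 25.82 = -37.70
Primary income: 83.50
Secondary income: -29.71 + 99.48 = 69.77
Current account = 353.98 + (-37.70) + 83.50 + 69.77 = 469.55
(Excluded from the current account — financial account: increase in resident deposits held at foreign banks 113.05, inward foreign direct investment in the manufacturing sector 160.39.)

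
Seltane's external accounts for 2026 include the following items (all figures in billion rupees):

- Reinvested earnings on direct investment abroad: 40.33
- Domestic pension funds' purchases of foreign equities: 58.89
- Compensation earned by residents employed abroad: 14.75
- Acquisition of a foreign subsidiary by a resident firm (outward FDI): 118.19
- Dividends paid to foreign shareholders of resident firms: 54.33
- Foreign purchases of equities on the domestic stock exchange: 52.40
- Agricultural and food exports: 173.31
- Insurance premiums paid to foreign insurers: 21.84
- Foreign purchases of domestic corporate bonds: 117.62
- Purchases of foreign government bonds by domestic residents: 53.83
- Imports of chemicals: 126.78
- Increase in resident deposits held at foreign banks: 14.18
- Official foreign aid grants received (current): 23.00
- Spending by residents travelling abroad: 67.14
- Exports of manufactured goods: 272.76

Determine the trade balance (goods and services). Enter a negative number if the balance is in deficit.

230.31

Goods: -126.78 + 173.31 + 272.76 = 319.29
Services: -67.14 - 21.84 = -88.98
Trade balance = 319.29 + (-88.98) = 230.31
(Excluded from the trade balance — primary income: reinvested earnings on direct investment abroad 40.33, compensation earned by residents employed abroad 14.75, dividends paid to foreign shareholders of resident firms 54.33; financial account: domestic pension funds' purchases of foreign equities 58.89, acquisition of a foreign subsidiary by a resident firm (outward FDI) 118.19, foreign purchases of equities on the domestic stock exchange 52.40, foreign purchases of domestic corporate bonds 117.62, purchases of foreign government bonds by domestic residents 53.83, increase in resident deposits held at foreign banks 14.18; secondary income: official foreign aid grants received (current) 23.00.)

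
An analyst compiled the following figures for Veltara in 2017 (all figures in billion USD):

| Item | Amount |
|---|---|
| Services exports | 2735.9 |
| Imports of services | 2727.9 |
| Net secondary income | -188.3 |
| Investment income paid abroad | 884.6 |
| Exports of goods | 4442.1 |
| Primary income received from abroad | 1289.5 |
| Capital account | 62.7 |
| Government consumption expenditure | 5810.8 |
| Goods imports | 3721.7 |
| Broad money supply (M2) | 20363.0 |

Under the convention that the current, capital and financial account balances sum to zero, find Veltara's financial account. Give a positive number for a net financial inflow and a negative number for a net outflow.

Goods balance = 4442.1 - 3721.7 = 720.4
Services balance = 2735.9 - 2727.9 = 8.0
Trade balance (goods + services) = 720.4 + 8.0 = 728.4
Net primary income = 1289.5 - 884.6 = 404.9
Net secondary income = -188.3
Current account = 728.4 + 404.9 + (-188.3) = 945.0
Financial account = -(945.0 + 62.7) = -1007.7

-1007.7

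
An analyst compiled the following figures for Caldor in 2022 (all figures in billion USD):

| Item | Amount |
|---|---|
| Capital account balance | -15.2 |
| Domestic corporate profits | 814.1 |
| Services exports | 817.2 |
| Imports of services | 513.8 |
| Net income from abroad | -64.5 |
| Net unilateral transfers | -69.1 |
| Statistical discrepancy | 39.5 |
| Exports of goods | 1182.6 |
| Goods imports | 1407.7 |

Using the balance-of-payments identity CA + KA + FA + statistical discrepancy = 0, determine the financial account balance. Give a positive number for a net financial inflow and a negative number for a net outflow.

Goods balance = 1182.6 - 1407.7 = -225.1
Services balance = 817.2 - 513.8 = 303.4
Trade balance (goods + services) = -225.1 + 303.4 = 78.3
Net primary income = -64.5
Net secondary income = -69.1
Current account = 78.3 + (-64.5) + (-69.1) = -55.3
Financial account = -(-55.3 + (-15.2) + 39.5) = 31.0

31.0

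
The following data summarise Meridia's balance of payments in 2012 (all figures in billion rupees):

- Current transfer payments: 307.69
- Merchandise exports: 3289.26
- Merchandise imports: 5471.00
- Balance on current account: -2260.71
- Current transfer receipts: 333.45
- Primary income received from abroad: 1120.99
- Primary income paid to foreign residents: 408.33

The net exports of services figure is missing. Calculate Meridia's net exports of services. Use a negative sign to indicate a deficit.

-817.39

Current account = goods balance + services balance + net primary income + net secondary income
Sum of the known components = -1443.32
Net exports of services = CA - (known components) = -2260.71 - (-1443.32) = -817.39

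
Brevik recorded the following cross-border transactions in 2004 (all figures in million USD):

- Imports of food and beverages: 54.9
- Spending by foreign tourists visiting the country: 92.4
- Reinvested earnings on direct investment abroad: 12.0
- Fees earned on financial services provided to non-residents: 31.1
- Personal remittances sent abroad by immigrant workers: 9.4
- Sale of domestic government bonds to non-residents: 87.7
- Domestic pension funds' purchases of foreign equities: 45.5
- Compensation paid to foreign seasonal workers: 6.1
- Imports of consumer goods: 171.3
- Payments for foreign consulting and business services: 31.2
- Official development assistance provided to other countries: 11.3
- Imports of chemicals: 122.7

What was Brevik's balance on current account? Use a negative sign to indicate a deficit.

Goods: -171.3 - 54.9 - 122.7 = -348.9
Services: 92.4 + 31.1 - 31.2 = 92.3
Primary income: 12.0 - 6.1 = 5.9
Secondary income: -9.4 - 11.3 = -20.7
Current account = (-348.9) + 92.3 + 5.9 + (-20.7) = -271.4
(Excluded from the current account — financial account: sale of domestic government bonds to non-residents 87.7, domestic pension funds' purchases of foreign equities 45.5.)

-271.4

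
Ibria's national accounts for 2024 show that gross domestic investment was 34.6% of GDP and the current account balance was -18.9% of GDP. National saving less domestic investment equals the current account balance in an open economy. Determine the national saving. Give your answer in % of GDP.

S = I + CA = 34.6 + (-18.9) = 15.7

15.7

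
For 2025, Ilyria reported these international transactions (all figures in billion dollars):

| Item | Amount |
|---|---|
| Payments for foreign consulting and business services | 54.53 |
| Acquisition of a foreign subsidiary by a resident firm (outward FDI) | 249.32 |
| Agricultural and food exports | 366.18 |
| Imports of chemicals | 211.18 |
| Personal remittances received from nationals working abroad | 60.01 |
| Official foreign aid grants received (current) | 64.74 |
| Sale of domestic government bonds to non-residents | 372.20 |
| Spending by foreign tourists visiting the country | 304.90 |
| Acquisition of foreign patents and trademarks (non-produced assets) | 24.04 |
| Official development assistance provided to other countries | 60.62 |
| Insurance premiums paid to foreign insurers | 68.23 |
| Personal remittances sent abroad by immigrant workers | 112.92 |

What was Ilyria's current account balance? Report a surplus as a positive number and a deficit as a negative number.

288.35

Goods: 366.18 - 211.18 = 155.00
Services: -54.53 + 304.90 - 68.23 = 182.14
Secondary income: 60.01 - 60.62 - 112.92 + 64.74 = -48.79
Current account = 155.00 + 182.14 + (-48.79) = 288.35
(Excluded from the current account — financial account: acquisition of a foreign subsidiary by a resident firm (outward FDI) 249.32, sale of domestic government bonds to non-residents 372.20; capital account: acquisition of foreign patents and trademarks (non-produced assets) 24.04.)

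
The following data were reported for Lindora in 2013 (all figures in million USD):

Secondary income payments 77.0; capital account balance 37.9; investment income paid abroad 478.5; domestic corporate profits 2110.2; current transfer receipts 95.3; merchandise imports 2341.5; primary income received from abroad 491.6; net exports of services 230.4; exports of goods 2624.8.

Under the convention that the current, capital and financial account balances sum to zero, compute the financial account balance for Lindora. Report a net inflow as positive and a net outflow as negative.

-583.0

Goods balance = 2624.8 - 2341.5 = 283.3
Services balance = 230.4
Trade balance (goods + services) = 283.3 + 230.4 = 513.7
Net primary income = 491.6 - 478.5 = 13.1
Net secondary income = 95.3 - 77.0 = 18.3
Current account = 513.7 + 13.1 + 18.3 = 545.1
Financial account = -(545.1 + 37.9) = -583.0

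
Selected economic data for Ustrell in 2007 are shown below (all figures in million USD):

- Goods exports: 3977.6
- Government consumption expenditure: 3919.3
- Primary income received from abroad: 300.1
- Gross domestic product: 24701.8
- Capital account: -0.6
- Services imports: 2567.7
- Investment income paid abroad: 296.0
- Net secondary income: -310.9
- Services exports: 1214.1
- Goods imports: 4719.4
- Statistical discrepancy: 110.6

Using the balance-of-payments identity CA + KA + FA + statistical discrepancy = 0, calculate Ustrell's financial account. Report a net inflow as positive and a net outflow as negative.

2292.2

Goods balance = 3977.6 - 4719.4 = -741.8
Services balance = 1214.1 - 2567.7 = -1353.6
Trade balance (goods + services) = -741.8 + (-1353.6) = -2095.4
Net primary income = 300.1 - 296.0 = 4.1
Net secondary income = -310.9
Current account = -2095.4 + 4.1 + (-310.9) = -2402.2
Financial account = -(-2402.2 + (-0.6) + 110.6) = 2292.2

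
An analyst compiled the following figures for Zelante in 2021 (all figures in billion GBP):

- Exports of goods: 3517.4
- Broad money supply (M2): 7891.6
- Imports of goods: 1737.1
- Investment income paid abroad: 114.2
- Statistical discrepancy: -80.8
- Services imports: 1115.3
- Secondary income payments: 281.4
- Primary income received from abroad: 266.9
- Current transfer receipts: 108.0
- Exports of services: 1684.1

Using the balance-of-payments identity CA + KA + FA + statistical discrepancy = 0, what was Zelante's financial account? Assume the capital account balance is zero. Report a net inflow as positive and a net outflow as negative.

Goods balance = 3517.4 - 1737.1 = 1780.3
Services balance = 1684.1 - 1115.3 = 568.8
Trade balance (goods + services) = 1780.3 + 568.8 = 2349.1
Net primary income = 266.9 - 114.2 = 152.7
Net secondary income = 108.0 - 281.4 = -173.4
Current account = 2349.1 + 152.7 + (-173.4) = 2328.4
Financial account = -(2328.4 + (-80.8)) = -2247.6

-2247.6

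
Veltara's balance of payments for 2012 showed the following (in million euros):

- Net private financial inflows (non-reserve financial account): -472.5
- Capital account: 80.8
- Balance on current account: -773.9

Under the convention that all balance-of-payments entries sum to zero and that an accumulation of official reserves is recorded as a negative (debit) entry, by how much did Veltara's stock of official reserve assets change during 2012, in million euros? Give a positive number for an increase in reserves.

-1165.6

Official reserve transactions balance = -((-773.9) + 80.8 + (-472.5)) = 1165.6
An accumulation of reserves is recorded as a debit (negative entry), so the change in the stock of reserves is the negative of that balance.
Change in official reserves = -(1165.6) = -1165.6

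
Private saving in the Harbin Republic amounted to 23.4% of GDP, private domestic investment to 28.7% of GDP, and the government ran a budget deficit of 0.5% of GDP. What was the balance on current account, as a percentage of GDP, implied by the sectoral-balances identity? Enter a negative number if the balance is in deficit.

By the sectoral-balances identity, CA = (S_private - I) + (T - G).
Private balance = 23.4 - 28.7 = -5.3
Government balance (T - G) = -0.5
CA = -5.3 + (-0.5) = -5.8

-5.8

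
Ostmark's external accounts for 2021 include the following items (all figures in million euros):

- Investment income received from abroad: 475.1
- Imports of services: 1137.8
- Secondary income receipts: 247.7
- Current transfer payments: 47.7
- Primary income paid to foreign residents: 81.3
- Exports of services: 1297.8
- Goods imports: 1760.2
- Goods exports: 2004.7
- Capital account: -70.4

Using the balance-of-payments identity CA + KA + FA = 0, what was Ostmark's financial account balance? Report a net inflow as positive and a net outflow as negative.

Goods balance = 2004.7 - 1760.2 = 244.5
Services balance = 1297.8 - 1137.8 = 160.0
Trade balance (goods + services) = 244.5 + 160.0 = 404.5
Net primary income = 475.1 - 81.3 = 393.8
Net secondary income = 247.7 - 47.7 = 200.0
Current account = 404.5 + 393.8 + 200.0 = 998.3
Financial account = -(998.3 + (-70.4)) = -927.9

-927.9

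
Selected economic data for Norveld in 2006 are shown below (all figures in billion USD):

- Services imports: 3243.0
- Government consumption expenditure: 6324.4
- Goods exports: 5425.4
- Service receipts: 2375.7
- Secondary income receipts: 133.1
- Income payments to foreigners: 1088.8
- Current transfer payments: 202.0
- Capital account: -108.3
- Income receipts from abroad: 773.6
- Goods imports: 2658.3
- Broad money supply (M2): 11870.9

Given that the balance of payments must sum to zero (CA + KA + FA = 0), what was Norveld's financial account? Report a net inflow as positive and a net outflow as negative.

-1407.4

Goods balance = 5425.4 - 2658.3 = 2767.1
Services balance = 2375.7 - 3243.0 = -867.3
Trade balance (goods + services) = 2767.1 + (-867.3) = 1899.8
Net primary income = 773.6 - 1088.8 = -315.2
Net secondary income = 133.1 - 202.0 = -68.9
Current account = 1899.8 + (-315.2) + (-68.9) = 1515.7
Financial account = -(1515.7 + (-108.3)) = -1407.4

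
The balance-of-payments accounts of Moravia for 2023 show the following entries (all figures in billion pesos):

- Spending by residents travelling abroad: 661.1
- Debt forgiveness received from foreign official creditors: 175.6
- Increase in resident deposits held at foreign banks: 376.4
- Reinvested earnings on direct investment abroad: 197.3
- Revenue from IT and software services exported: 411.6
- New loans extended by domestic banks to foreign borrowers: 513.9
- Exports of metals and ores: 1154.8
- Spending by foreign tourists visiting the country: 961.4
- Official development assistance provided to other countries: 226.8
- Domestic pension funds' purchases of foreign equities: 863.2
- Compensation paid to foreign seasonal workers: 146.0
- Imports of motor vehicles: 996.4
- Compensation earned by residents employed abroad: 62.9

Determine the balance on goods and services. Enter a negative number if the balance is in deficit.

870.3

Goods: 1154.8 - 996.4 = 158.4
Services: -661.1 + 961.4 + 411.6 = 711.9
Trade balance = 158.4 + 711.9 = 870.3
(Excluded from the trade balance — capital account: debt forgiveness received from foreign official creditors 175.6; financial account: increase in resident deposits held at foreign banks 376.4, new loans extended by domestic banks to foreign borrowers 513.9, domestic pension funds' purchases of foreign equities 863.2; primary income: reinvested earnings on direct investment abroad 197.3, compensation paid to foreign seasonal workers 146.0, compensation earned by residents employed abroad 62.9; secondary income: official development assistance provided to other countries 226.8.)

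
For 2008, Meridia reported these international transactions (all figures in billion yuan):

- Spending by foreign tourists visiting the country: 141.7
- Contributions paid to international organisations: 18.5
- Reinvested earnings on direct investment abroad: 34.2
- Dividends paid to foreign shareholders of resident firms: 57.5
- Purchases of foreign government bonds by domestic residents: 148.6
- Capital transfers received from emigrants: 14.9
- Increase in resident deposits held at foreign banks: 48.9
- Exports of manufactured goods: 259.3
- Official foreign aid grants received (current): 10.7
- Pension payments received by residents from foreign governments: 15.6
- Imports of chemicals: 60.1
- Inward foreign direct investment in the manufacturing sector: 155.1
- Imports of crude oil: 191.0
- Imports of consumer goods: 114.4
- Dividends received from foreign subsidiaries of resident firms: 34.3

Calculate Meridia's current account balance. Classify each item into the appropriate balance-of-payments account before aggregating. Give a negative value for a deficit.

54.3

Goods: -191.0 - 114.4 - 60.1 + 259.3 = -106.2
Services: 141.7
Primary income: -57.5 + 34.3 + 34.2 = 11.0
Secondary income: -18.5 + 10.7 + 15.6 = 7.8
Current account = (-106.2) + 141.7 + 11.0 + 7.8 = 54.3
(Excluded from the current account — financial account: purchases of foreign government bonds by domestic residents 148.6, increase in resident deposits held at foreign banks 48.9, inward foreign direct investment in the manufacturing sector 155.1; capital account: capital transfers received from emigrants 14.9.)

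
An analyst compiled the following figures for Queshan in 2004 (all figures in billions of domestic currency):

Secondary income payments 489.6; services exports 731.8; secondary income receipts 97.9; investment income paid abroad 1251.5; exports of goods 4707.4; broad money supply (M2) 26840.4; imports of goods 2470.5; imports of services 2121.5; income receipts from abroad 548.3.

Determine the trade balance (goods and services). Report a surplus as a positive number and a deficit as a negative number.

847.2

Goods balance = 4707.4 - 2470.5 = 2236.9
Services balance = 731.8 - 2121.5 = -1389.7
Trade balance (goods + services) = 2236.9 + (-1389.7) = 847.2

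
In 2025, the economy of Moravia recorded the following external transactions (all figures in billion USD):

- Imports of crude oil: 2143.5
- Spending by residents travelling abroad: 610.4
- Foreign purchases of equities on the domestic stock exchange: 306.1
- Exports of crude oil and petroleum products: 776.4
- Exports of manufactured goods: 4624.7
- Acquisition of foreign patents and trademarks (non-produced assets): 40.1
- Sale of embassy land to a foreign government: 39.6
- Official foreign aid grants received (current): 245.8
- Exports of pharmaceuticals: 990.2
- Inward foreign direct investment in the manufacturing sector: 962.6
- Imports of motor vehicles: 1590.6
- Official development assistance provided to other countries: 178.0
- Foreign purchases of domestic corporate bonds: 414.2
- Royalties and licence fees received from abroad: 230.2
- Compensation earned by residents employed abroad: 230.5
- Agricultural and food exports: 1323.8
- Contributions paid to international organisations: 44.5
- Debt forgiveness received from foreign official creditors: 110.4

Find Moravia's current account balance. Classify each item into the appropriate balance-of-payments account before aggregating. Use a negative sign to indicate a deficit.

Goods: -2143.5 - 1590.6 + 990.2 + 4624.7 + 1323.8 + 776.4 = 3981.0
Services: -610.4 + 230.2 = -380.2
Primary income: 230.5
Secondary income: -178.0 - 44.5 + 245.8 = 23.3
Current account = 3981.0 + (-380.2) + 230.5 + 23.3 = 3854.6
(Excluded from the current account — financial account: foreign purchases of equities on the domestic stock exchange 306.1, inward foreign direct investment in the manufacturing sector 962.6, foreign purchases of domestic corporate bonds 414.2; capital account: acquisition of foreign patents and trademarks (non-produced assets) 40.1, sale of embassy land to a foreign government 39.6, debt forgiveness received from foreign official creditors 110.4.)

3854.6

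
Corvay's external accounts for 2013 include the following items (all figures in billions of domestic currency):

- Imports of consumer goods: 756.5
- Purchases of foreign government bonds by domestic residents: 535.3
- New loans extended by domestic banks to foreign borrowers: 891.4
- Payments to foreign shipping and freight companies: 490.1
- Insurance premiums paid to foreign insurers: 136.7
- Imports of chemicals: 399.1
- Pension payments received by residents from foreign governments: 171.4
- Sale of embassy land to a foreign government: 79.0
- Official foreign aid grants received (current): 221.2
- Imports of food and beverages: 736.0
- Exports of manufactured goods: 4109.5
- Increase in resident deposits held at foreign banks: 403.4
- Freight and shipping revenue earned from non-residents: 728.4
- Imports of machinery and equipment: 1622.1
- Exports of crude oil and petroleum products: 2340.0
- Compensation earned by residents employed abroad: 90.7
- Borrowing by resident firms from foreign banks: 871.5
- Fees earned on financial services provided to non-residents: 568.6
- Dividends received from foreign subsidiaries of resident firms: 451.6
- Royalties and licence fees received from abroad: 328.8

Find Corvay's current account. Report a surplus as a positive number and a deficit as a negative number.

Goods: -756.5 + 2340.0 + 4109.5 - 399.1 - 736.0 - 1622.1 = 2935.8
Services: 328.8 + 568.6 - 490.1 - 136.7 + 728.4 = 999.0
Primary income: 90.7 + 451.6 = 542.3
Secondary income: 171.4 + 221.2 = 392.6
Current account = 2935.8 + 999.0 + 542.3 + 392.6 = 4869.7
(Excluded from the current account — financial account: purchases of foreign government bonds by domestic residents 535.3, new loans extended by domestic banks to foreign borrowers 891.4, increase in resident deposits held at foreign banks 403.4, borrowing by resident firms from foreign banks 871.5; capital account: sale of embassy land to a foreign government 79.0.)

4869.7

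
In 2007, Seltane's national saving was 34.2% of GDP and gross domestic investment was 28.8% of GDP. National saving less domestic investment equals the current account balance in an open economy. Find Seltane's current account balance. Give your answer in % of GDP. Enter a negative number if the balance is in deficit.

S - I = CA (net lending to the rest of the world).
CA = S - I = 34.2 - 28.8 = 5.4

5.4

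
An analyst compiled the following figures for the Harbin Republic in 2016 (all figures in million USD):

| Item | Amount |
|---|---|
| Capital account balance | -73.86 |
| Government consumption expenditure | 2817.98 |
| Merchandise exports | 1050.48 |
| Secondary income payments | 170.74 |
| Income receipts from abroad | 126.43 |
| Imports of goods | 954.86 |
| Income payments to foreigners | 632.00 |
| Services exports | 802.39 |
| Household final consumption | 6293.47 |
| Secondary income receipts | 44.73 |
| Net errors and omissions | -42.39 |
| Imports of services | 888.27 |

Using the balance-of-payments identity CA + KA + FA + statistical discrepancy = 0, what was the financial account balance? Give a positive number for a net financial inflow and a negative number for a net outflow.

738.09

Goods balance = 1050.48 - 954.86 = 95.62
Services balance = 802.39 - 888.27 = -85.88
Trade balance (goods + services) = 95.62 + (-85.88) = 9.74
Net primary income = 126.43 - 632.00 = -505.57
Net secondary income = 44.73 - 170.74 = -126.01
Current account = 9.74 + (-505.57) + (-126.01) = -621.84
Financial account = -(-621.84 + (-73.86) + (-42.39)) = 738.09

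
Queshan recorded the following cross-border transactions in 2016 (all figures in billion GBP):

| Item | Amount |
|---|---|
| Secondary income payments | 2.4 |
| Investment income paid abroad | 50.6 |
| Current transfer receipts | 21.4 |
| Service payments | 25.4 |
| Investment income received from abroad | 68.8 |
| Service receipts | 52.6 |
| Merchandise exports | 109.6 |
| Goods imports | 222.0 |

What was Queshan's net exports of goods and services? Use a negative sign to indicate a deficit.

Goods balance = 109.6 - 222.0 = -112.4
Services balance = 52.6 - 25.4 = 27.2
Trade balance (goods + services) = -112.4 + 27.2 = -85.2

-85.2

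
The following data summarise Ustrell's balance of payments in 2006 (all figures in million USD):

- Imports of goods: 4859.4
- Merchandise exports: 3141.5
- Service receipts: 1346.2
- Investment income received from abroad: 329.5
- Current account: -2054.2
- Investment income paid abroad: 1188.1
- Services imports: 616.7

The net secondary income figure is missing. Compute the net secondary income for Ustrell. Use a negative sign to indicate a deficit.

-207.2

Current account = goods balance + services balance + net primary income + net secondary income
Sum of the known components = -1847.0
Net secondary income = CA - (known components) = -2054.2 - (-1847.0) = -207.2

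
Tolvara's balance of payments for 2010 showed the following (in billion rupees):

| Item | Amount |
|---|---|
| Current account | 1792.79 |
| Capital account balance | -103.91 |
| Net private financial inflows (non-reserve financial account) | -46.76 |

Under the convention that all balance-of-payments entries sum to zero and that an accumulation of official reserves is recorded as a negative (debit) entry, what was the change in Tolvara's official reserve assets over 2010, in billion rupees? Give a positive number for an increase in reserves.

1642.12

Official reserve transactions balance = -(1792.79 + (-103.91) + (-46.76)) = -1642.12
An accumulation of reserves is recorded as a debit (negative entry), so the change in the stock of reserves is the negative of that balance.
Change in official reserves = -(-1642.12) = 1642.12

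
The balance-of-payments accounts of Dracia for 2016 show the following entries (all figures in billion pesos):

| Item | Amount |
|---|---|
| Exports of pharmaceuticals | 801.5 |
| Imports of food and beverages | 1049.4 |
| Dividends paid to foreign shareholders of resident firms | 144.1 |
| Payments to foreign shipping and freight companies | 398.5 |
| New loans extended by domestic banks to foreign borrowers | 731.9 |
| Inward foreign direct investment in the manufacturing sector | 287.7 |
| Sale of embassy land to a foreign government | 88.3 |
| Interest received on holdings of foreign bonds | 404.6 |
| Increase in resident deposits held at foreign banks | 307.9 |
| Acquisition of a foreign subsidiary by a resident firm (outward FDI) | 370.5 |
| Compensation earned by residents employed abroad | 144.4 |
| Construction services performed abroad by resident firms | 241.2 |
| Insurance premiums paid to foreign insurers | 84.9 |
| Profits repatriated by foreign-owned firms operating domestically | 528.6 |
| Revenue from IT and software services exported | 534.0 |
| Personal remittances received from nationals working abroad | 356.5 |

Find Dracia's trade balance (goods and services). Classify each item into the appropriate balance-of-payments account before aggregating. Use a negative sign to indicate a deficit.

Goods: -1049.4 + 801.5 = -247.9
Services: 534.0 - 398.5 - 84.9 + 241.2 = 291.8
Trade balance = -247.9 + 291.8 = 43.9
(Excluded from the trade balance — primary income: dividends paid to foreign shareholders of resident firms 144.1, interest received on holdings of foreign bonds 404.6, compensation earned by residents employed abroad 144.4, profits repatriated by foreign-owned firms operating domestically 528.6; financial account: new loans extended by domestic banks to foreign borrowers 731.9, inward foreign direct investment in the manufacturing sector 287.7, increase in resident deposits held at foreign banks 307.9, acquisition of a foreign subsidiary by a resident firm (outward FDI) 370.5; capital account: sale of embassy land to a foreign government 88.3; secondary income: personal remittances received from nationals working abroad 356.5.)

43.9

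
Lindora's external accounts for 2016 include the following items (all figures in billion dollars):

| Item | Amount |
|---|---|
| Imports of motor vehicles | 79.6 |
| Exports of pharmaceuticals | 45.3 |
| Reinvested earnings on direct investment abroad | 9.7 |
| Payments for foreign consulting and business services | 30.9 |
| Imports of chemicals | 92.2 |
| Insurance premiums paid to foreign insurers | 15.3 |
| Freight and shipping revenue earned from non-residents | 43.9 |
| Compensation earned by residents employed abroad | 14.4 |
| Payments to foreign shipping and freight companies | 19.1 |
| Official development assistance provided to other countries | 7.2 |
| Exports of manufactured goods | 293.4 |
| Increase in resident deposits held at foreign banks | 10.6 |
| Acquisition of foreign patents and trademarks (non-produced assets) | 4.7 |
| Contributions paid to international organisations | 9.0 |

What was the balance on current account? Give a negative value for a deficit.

153.4

Goods: 45.3 + 293.4 - 79.6 - 92.2 = 166.9
Services: -15.3 - 30.9 + 43.9 - 19.1 = -21.4
Primary income: 9.7 + 14.4 = 24.1
Secondary income: -9.0 - 7.2 = -16.2
Current account = 166.9 + (-21.4) + 24.1 + (-16.2) = 153.4
(Excluded from the current account — financial account: increase in resident deposits held at foreign banks 10.6; capital account: acquisition of foreign patents and trademarks (non-produced assets) 4.7.)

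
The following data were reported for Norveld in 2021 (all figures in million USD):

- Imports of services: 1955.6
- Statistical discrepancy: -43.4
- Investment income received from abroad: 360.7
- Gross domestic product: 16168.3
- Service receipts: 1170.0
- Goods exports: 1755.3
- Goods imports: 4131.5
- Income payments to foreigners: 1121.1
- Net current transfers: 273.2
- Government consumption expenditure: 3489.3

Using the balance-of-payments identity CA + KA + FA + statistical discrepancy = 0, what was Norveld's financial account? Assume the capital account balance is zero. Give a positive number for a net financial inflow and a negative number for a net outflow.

Goods balance = 1755.3 - 4131.5 = -2376.2
Services balance = 1170.0 - 1955.6 = -785.6
Trade balance (goods + services) = -2376.2 + (-785.6) = -3161.8
Net primary income = 360.7 - 1121.1 = -760.4
Net secondary income = 273.2
Current account = -3161.8 + (-760.4) + 273.2 = -3649.0
Financial account = -(-3649.0 + (-43.4)) = 3692.4

3692.4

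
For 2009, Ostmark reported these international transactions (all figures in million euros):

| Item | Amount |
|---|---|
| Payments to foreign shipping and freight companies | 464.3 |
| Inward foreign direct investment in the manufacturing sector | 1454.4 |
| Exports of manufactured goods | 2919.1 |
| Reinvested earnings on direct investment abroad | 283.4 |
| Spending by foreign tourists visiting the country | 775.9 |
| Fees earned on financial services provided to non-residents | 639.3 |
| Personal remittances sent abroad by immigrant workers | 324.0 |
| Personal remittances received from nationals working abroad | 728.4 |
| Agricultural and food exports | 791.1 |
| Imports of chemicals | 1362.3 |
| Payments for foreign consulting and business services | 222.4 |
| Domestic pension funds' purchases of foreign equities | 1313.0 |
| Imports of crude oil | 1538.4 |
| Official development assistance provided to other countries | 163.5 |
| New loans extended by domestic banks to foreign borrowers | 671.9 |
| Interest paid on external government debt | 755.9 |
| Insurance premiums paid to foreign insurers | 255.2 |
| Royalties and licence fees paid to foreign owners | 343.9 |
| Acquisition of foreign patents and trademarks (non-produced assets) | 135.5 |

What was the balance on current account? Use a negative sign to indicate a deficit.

707.3

Goods: 791.1 + 2919.1 - 1362.3 - 1538.4 = 809.5
Services: -464.3 - 343.9 - 222.4 + 639.3 - 255.2 + 775.9 = 129.4
Primary income: -755.9 + 283.4 = -472.5
Secondary income: -324.0 + 728.4 - 163.5 = 240.9
Current account = 809.5 + 129.4 + (-472.5) + 240.9 = 707.3
(Excluded from the current account — financial account: inward foreign direct investment in the manufacturing sector 1454.4, domestic pension funds' purchases of foreign equities 1313.0, new loans extended by domestic banks to foreign borrowers 671.9; capital account: acquisition of foreign patents and trademarks (non-produced assets) 135.5.)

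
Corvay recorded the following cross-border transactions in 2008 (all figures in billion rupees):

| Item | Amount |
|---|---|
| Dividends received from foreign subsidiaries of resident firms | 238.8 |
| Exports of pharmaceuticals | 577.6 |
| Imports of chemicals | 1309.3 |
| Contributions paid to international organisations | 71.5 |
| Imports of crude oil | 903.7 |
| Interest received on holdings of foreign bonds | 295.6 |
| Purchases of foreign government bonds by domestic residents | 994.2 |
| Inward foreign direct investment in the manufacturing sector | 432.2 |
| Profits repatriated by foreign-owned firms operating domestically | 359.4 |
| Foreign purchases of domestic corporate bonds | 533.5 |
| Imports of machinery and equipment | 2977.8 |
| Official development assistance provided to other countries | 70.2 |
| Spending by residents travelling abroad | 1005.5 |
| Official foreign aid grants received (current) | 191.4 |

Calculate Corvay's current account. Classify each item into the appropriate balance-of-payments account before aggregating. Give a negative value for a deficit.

Goods: 577.6 - 903.7 - 1309.3 - 2977.8 = -4613.2
Services: -1005.5
Primary income: 295.6 + 238.8 - 359.4 = 175.0
Secondary income: -70.2 - 71.5 + 191.4 = 49.7
Current account = (-4613.2) + (-1005.5) + 175.0 + 49.7 = -5394.0
(Excluded from the current account — financial account: purchases of foreign government bonds by domestic residents 994.2, inward foreign direct investment in the manufacturing sector 432.2, foreign purchases of domestic corporate bonds 533.5.)

-5394.0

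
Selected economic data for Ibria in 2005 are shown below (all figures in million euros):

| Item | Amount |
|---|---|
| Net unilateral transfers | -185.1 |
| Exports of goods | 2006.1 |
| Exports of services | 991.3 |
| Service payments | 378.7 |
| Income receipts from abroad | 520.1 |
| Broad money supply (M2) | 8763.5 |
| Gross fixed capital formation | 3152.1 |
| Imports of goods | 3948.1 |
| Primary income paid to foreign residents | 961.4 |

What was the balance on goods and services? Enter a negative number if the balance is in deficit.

Goods balance = 2006.1 - 3948.1 = -1942.0
Services balance = 991.3 - 378.7 = 612.6
Trade balance (goods + services) = -1942.0 + 612.6 = -1329.4

-1329.4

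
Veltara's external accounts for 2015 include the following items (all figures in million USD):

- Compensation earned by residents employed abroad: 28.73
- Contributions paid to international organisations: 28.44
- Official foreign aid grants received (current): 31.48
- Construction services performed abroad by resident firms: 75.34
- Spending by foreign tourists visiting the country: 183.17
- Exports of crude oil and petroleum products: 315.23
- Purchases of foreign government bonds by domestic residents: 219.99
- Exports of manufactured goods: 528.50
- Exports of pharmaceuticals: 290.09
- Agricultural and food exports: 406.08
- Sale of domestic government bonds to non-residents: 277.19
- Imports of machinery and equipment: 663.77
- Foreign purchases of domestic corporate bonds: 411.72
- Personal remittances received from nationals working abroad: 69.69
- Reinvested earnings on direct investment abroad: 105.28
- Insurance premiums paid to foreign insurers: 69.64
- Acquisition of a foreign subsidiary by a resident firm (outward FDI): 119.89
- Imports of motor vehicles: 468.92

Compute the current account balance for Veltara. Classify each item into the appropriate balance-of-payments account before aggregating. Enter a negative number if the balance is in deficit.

802.82

Goods: 528.50 - 663.77 - 468.92 + 406.08 + 315.23 + 290.09 = 407.21
Services: -69.64 + 75.34 + 183.17 = 188.87
Primary income: 105.28 + 28.73 = 134.01
Secondary income: 69.69 + 31.48 - 28.44 = 72.73
Current account = 407.21 + 188.87 + 134.01 + 72.73 = 802.82
(Excluded from the current account — financial account: purchases of foreign government bonds by domestic residents 219.99, sale of domestic government bonds to non-residents 277.19, foreign purchases of domestic corporate bonds 411.72, acquisition of a foreign subsidiary by a resident firm (outward FDI) 119.89.)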